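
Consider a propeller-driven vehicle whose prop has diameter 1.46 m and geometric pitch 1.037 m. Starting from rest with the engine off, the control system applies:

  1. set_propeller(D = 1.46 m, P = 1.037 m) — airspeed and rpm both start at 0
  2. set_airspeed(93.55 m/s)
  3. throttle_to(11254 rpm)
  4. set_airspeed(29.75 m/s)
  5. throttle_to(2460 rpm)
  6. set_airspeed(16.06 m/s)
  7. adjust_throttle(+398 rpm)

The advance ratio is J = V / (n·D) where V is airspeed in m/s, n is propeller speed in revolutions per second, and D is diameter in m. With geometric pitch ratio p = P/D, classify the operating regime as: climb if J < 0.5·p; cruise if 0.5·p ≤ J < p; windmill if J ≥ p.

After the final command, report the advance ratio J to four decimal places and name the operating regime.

J = 0.2309, regime = climb

set_propeller: D = 1.46 m, P = 1.037 m (p = P/D = 0.710274); state ← (V=0, rpm=0)
set_airspeed(93.55): V ← 93.55 m/s
throttle_to(11254): rpm ← 11254
set_airspeed(29.75): V ← 29.75 m/s
throttle_to(2460): rpm ← 2460
set_airspeed(16.06): V ← 16.06 m/s
adjust_throttle(+398): rpm ← 2460 +398 = 2858
final state: V = 16.06 m/s, rpm = 2858 → n = rpm/60 = 47.633333 rev/s
J = V / (n·D) = 16.06 / (47.633333 × 1.46) = 0.230931
regime bands: climb J<0.3551 | cruise [0.3551, 0.7103) | windmill J≥0.7103
J = 0.2309 → climb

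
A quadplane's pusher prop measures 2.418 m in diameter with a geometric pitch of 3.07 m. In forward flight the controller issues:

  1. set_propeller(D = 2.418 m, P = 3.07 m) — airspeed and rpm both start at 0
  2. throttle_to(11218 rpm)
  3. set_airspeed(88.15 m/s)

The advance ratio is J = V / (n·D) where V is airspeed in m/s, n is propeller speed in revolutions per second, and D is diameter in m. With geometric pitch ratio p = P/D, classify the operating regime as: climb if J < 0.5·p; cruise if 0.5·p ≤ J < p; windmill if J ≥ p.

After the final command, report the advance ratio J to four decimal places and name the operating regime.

J = 0.1950, regime = climb

set_propeller: D = 2.418 m, P = 3.07 m (p = P/D = 1.269644); state ← (V=0, rpm=0)
throttle_to(11218): rpm ← 11218
set_airspeed(88.15): V ← 88.15 m/s
final state: V = 88.15 m/s, rpm = 11218 → n = rpm/60 = 186.966667 rev/s
J = V / (n·D) = 88.15 / (186.966667 × 2.418) = 0.194985
regime bands: climb J<0.6348 | cruise [0.6348, 1.2696) | windmill J≥1.2696
J = 0.1950 → climb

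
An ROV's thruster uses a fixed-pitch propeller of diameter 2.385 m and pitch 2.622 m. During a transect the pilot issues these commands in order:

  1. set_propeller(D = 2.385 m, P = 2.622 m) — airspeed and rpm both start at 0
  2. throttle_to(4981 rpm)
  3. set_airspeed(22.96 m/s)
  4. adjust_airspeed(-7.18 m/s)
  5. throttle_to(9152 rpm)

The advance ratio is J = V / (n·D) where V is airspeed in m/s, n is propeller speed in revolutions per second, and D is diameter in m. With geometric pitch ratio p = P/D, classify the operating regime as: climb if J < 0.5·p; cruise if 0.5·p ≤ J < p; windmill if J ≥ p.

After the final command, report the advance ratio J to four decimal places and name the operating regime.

set_propeller: D = 2.385 m, P = 2.622 m (p = P/D = 1.099371); state ← (V=0, rpm=0)
throttle_to(4981): rpm ← 4981
set_airspeed(22.96): V ← 22.96 m/s
adjust_airspeed(-7.18): V ← 22.96 -7.18 = 15.78 m/s
throttle_to(9152): rpm ← 9152
final state: V = 15.78 m/s, rpm = 9152 → n = rpm/60 = 152.533333 rev/s
J = V / (n·D) = 15.78 / (152.533333 × 2.385) = 0.043376
regime bands: climb J<0.5497 | cruise [0.5497, 1.0994) | windmill J≥1.0994
J = 0.0434 → climb

J = 0.0434, regime = climb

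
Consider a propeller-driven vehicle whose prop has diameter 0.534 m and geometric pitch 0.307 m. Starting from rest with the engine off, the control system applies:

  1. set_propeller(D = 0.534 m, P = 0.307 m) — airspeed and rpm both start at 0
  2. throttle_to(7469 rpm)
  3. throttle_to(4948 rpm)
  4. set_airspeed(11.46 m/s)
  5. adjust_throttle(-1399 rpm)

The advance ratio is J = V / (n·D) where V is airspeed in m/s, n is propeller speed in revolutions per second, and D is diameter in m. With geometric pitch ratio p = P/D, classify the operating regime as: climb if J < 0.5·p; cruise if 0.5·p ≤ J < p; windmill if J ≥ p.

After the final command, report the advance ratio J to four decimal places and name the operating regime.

J = 0.3628, regime = cruise

set_propeller: D = 0.534 m, P = 0.307 m (p = P/D = 0.574906); state ← (V=0, rpm=0)
throttle_to(7469): rpm ← 7469
throttle_to(4948): rpm ← 4948
set_airspeed(11.46): V ← 11.46 m/s
adjust_throttle(-1399): rpm ← 4948 -1399 = 3549
final state: V = 11.46 m/s, rpm = 3549 → n = rpm/60 = 59.150000 rev/s
J = V / (n·D) = 11.46 / (59.150000 × 0.534) = 0.362818
regime bands: climb J<0.2875 | cruise [0.2875, 0.5749) | windmill J≥0.5749
J = 0.3628 → cruise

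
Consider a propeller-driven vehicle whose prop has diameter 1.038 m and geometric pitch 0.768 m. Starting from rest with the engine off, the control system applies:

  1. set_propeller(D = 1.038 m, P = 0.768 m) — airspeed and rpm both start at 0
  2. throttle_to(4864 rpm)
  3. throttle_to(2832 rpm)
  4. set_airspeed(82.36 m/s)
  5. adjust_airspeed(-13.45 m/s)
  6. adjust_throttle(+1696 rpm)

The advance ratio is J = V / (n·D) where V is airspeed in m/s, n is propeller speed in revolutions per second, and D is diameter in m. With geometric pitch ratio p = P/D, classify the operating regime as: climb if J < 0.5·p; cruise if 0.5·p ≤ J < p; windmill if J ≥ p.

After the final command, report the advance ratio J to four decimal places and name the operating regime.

set_propeller: D = 1.038 m, P = 0.768 m (p = P/D = 0.739884); state ← (V=0, rpm=0)
throttle_to(4864): rpm ← 4864
throttle_to(2832): rpm ← 2832
set_airspeed(82.36): V ← 82.36 m/s
adjust_airspeed(-13.45): V ← 82.36 -13.45 = 68.91 m/s
adjust_throttle(+1696): rpm ← 2832 +1696 = 4528
final state: V = 68.91 m/s, rpm = 4528 → n = rpm/60 = 75.466667 rev/s
J = V / (n·D) = 68.91 / (75.466667 × 1.038) = 0.879690
regime bands: climb J<0.3699 | cruise [0.3699, 0.7399) | windmill J≥0.7399
J = 0.8797 → windmill

J = 0.8797, regime = windmill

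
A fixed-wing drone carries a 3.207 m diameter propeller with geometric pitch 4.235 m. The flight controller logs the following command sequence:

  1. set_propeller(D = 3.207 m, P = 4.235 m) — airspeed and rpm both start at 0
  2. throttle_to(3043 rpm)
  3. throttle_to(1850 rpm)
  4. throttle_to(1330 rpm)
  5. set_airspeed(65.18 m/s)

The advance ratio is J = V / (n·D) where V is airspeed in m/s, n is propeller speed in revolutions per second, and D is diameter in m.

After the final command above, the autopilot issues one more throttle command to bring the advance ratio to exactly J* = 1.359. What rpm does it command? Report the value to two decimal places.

set_propeller: D = 3.207 m, P = 4.235 m (p = P/D = 1.320549); state ← (V=0, rpm=0)
throttle_to(3043): rpm ← 3043
throttle_to(1850): rpm ← 1850
throttle_to(1330): rpm ← 1330
set_airspeed(65.18): V ← 65.18 m/s
final state: V = 65.18 m/s, rpm = 1330 → n = rpm/60 = 22.166667 rev/s
target J* = 1.359; solve J* = V/(n·D) for n: n = V/(J*·D) = 65.18/(1.359 × 3.207) = 14.955328 rev/s
rpm = 60·n = 897.319674

rpm = 897.32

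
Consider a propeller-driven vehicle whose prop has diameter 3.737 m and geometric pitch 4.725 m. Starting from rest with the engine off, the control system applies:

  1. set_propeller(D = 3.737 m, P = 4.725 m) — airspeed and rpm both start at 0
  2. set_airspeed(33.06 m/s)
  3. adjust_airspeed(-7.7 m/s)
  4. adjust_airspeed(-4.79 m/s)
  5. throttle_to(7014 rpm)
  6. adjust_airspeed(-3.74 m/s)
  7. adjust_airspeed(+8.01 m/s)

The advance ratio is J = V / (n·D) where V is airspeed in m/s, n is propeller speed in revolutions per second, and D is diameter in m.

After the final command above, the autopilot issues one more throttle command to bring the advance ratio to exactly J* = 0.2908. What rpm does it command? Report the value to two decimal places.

set_propeller: D = 3.737 m, P = 4.725 m (p = P/D = 1.264383); state ← (V=0, rpm=0)
set_airspeed(33.06): V ← 33.06 m/s
adjust_airspeed(-7.7): V ← 33.06 -7.7 = 25.36 m/s
adjust_airspeed(-4.79): V ← 25.36 -4.79 = 20.57 m/s
throttle_to(7014): rpm ← 7014
adjust_airspeed(-3.74): V ← 20.57 -3.74 = 16.83 m/s
adjust_airspeed(+8.01): V ← 16.83 +8.01 = 24.84 m/s
final state: V = 24.84 m/s, rpm = 7014 → n = rpm/60 = 116.900000 rev/s
target J* = 0.2908; solve J* = V/(n·D) for n: n = V/(J*·D) = 24.84/(0.2908 × 3.737) = 22.857782 rev/s
rpm = 60·n = 1371.466936

rpm = 1371.47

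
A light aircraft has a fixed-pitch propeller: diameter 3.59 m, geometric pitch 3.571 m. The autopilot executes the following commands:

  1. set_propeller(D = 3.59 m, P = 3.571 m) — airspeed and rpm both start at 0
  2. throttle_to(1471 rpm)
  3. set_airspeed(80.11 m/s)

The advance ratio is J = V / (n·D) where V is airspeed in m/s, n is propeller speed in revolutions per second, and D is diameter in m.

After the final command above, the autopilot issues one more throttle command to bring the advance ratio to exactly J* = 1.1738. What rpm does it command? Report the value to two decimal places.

set_propeller: D = 3.59 m, P = 3.571 m (p = P/D = 0.994708); state ← (V=0, rpm=0)
throttle_to(1471): rpm ← 1471
set_airspeed(80.11): V ← 80.11 m/s
final state: V = 80.11 m/s, rpm = 1471 → n = rpm/60 = 24.516667 rev/s
target J* = 1.1738; solve J* = V/(n·D) for n: n = V/(J*·D) = 80.11/(1.1738 × 3.59) = 19.010703 rev/s
rpm = 60·n = 1140.642183

rpm = 1140.64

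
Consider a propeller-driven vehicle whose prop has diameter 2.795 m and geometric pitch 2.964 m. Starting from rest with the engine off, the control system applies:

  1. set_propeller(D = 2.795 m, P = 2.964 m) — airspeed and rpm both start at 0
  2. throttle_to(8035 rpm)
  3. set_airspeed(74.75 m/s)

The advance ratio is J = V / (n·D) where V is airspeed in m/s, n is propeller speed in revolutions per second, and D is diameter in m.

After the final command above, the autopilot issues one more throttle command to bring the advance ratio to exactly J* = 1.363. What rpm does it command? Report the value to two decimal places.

rpm = 1177.29

set_propeller: D = 2.795 m, P = 2.964 m (p = P/D = 1.060465); state ← (V=0, rpm=0)
throttle_to(8035): rpm ← 8035
set_airspeed(74.75): V ← 74.75 m/s
final state: V = 74.75 m/s, rpm = 8035 → n = rpm/60 = 133.916667 rev/s
target J* = 1.363; solve J* = V/(n·D) for n: n = V/(J*·D) = 74.75/(1.363 × 2.795) = 19.621560 rev/s
rpm = 60·n = 1177.293590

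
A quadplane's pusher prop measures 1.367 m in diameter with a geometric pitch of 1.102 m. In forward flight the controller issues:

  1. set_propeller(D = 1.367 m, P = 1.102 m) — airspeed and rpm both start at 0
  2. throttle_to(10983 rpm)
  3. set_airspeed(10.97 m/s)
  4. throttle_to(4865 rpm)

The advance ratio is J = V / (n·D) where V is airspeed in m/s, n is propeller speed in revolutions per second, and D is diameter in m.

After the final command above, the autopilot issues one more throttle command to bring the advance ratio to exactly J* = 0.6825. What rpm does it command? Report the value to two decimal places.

rpm = 705.48

set_propeller: D = 1.367 m, P = 1.102 m (p = P/D = 0.806145); state ← (V=0, rpm=0)
throttle_to(10983): rpm ← 10983
set_airspeed(10.97): V ← 10.97 m/s
throttle_to(4865): rpm ← 4865
final state: V = 10.97 m/s, rpm = 4865 → n = rpm/60 = 81.083333 rev/s
target J* = 0.6825; solve J* = V/(n·D) for n: n = V/(J*·D) = 10.97/(0.6825 × 1.367) = 11.758054 rev/s
rpm = 60·n = 705.483251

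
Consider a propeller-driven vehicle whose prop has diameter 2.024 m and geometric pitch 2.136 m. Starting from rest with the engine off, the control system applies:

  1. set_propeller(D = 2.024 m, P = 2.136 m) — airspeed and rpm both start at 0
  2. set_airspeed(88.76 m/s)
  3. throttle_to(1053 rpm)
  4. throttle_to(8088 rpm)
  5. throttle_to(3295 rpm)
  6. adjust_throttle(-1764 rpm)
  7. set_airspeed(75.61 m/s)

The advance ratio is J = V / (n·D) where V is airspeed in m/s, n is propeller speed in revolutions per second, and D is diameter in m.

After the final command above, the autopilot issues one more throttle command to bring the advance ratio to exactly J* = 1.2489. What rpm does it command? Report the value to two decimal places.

set_propeller: D = 2.024 m, P = 2.136 m (p = P/D = 1.055336); state ← (V=0, rpm=0)
set_airspeed(88.76): V ← 88.76 m/s
throttle_to(1053): rpm ← 1053
throttle_to(8088): rpm ← 8088
throttle_to(3295): rpm ← 3295
adjust_throttle(-1764): rpm ← 3295 -1764 = 1531
set_airspeed(75.61): V ← 75.61 m/s
final state: V = 75.61 m/s, rpm = 1531 → n = rpm/60 = 25.516667 rev/s
target J* = 1.2489; solve J* = V/(n·D) for n: n = V/(J*·D) = 75.61/(1.2489 × 2.024) = 29.911698 rev/s
rpm = 60·n = 1794.701867

rpm = 1794.70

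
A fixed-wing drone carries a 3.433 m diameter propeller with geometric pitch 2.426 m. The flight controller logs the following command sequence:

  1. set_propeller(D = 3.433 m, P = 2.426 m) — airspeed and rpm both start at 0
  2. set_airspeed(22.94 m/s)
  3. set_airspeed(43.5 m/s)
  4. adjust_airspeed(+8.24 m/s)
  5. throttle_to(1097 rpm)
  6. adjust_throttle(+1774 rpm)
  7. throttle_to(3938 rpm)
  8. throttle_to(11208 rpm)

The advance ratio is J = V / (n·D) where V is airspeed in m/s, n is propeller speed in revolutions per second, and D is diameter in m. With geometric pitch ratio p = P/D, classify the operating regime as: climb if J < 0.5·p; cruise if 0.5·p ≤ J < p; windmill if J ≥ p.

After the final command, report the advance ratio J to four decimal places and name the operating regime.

J = 0.0807, regime = climb

set_propeller: D = 3.433 m, P = 2.426 m (p = P/D = 0.706671); state ← (V=0, rpm=0)
set_airspeed(22.94): V ← 22.94 m/s
set_airspeed(43.5): V ← 43.5 m/s
adjust_airspeed(+8.24): V ← 43.5 +8.24 = 51.74 m/s
throttle_to(1097): rpm ← 1097
adjust_throttle(+1774): rpm ← 1097 +1774 = 2871
throttle_to(3938): rpm ← 3938
throttle_to(11208): rpm ← 11208
final state: V = 51.74 m/s, rpm = 11208 → n = rpm/60 = 186.800000 rev/s
J = V / (n·D) = 51.74 / (186.800000 × 3.433) = 0.080682
regime bands: climb J<0.3533 | cruise [0.3533, 0.7067) | windmill J≥0.7067
J = 0.0807 → climb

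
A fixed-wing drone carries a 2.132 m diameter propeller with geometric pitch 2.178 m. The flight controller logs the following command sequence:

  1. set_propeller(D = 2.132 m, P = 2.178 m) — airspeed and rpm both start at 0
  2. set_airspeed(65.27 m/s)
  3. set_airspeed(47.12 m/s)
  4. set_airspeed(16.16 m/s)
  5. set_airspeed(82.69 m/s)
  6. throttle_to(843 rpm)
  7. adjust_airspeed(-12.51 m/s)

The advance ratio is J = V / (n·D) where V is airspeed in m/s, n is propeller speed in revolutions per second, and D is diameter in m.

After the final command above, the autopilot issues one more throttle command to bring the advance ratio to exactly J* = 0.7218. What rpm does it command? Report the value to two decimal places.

rpm = 2736.28

set_propeller: D = 2.132 m, P = 2.178 m (p = P/D = 1.021576); state ← (V=0, rpm=0)
set_airspeed(65.27): V ← 65.27 m/s
set_airspeed(47.12): V ← 47.12 m/s
set_airspeed(16.16): V ← 16.16 m/s
set_airspeed(82.69): V ← 82.69 m/s
throttle_to(843): rpm ← 843
adjust_airspeed(-12.51): V ← 82.69 -12.51 = 70.18 m/s
final state: V = 70.18 m/s, rpm = 843 → n = rpm/60 = 14.050000 rev/s
target J* = 0.7218; solve J* = V/(n·D) for n: n = V/(J*·D) = 70.18/(0.7218 × 2.132) = 45.604667 rev/s
rpm = 60·n = 2736.280000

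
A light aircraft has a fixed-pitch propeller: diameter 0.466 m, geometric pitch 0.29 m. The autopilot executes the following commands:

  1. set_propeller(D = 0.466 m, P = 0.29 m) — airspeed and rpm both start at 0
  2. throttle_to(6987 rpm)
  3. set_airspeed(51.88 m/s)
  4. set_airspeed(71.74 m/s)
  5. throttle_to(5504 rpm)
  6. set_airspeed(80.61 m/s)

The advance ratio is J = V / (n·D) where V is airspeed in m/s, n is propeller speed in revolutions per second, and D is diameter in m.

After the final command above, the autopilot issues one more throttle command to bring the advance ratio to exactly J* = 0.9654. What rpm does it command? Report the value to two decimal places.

rpm = 10750.95

set_propeller: D = 0.466 m, P = 0.29 m (p = P/D = 0.622318); state ← (V=0, rpm=0)
throttle_to(6987): rpm ← 6987
set_airspeed(51.88): V ← 51.88 m/s
set_airspeed(71.74): V ← 71.74 m/s
throttle_to(5504): rpm ← 5504
set_airspeed(80.61): V ← 80.61 m/s
final state: V = 80.61 m/s, rpm = 5504 → n = rpm/60 = 91.733333 rev/s
target J* = 0.9654; solve J* = V/(n·D) for n: n = V/(J*·D) = 80.61/(0.9654 × 0.466) = 179.182549 rev/s
rpm = 60·n = 10750.952928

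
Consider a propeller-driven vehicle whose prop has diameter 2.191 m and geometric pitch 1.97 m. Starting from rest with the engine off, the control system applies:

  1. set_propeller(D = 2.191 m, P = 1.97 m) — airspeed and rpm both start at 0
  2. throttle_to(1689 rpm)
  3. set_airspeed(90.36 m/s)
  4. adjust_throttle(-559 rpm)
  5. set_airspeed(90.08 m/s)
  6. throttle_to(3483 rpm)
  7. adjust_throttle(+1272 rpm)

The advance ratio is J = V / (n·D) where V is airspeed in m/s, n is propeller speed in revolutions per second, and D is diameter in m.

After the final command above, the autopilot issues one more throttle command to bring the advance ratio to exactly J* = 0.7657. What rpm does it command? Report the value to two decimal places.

set_propeller: D = 2.191 m, P = 1.97 m (p = P/D = 0.899133); state ← (V=0, rpm=0)
throttle_to(1689): rpm ← 1689
set_airspeed(90.36): V ← 90.36 m/s
adjust_throttle(-559): rpm ← 1689 -559 = 1130
set_airspeed(90.08): V ← 90.08 m/s
throttle_to(3483): rpm ← 3483
adjust_throttle(+1272): rpm ← 3483 +1272 = 4755
final state: V = 90.08 m/s, rpm = 4755 → n = rpm/60 = 79.250000 rev/s
target J* = 0.7657; solve J* = V/(n·D) for n: n = V/(J*·D) = 90.08/(0.7657 × 2.191) = 53.694197 rev/s
rpm = 60·n = 3221.651827

rpm = 3221.65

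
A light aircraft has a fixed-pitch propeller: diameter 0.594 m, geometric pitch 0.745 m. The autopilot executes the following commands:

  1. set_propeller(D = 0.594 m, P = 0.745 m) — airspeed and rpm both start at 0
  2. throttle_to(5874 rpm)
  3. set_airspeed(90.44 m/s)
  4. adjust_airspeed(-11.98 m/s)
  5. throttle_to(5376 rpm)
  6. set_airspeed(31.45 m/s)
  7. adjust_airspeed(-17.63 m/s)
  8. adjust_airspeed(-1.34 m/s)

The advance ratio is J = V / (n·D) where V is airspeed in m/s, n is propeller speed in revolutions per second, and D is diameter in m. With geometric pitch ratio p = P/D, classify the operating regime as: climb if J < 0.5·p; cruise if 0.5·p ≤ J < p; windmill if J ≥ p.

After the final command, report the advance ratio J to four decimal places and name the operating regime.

set_propeller: D = 0.594 m, P = 0.745 m (p = P/D = 1.254209); state ← (V=0, rpm=0)
throttle_to(5874): rpm ← 5874
set_airspeed(90.44): V ← 90.44 m/s
adjust_airspeed(-11.98): V ← 90.44 -11.98 = 78.46 m/s
throttle_to(5376): rpm ← 5376
set_airspeed(31.45): V ← 31.45 m/s
adjust_airspeed(-17.63): V ← 31.45 -17.63 = 13.82 m/s
adjust_airspeed(-1.34): V ← 13.82 -1.34 = 12.48 m/s
final state: V = 12.48 m/s, rpm = 5376 → n = rpm/60 = 89.600000 rev/s
J = V / (n·D) = 12.48 / (89.600000 × 0.594) = 0.234488
regime bands: climb J<0.6271 | cruise [0.6271, 1.2542) | windmill J≥1.2542
J = 0.2345 → climb

J = 0.2345, regime = climb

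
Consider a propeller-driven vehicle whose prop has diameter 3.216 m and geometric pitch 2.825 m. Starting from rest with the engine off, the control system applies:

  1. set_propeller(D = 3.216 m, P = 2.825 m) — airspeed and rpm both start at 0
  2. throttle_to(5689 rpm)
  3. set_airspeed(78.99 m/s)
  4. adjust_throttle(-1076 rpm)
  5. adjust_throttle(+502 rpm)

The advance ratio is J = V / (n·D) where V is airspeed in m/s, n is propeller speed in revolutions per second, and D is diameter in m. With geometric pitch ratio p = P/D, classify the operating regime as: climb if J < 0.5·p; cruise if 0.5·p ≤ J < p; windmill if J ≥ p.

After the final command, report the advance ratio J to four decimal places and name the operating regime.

J = 0.2881, regime = climb

set_propeller: D = 3.216 m, P = 2.825 m (p = P/D = 0.878420); state ← (V=0, rpm=0)
throttle_to(5689): rpm ← 5689
set_airspeed(78.99): V ← 78.99 m/s
adjust_throttle(-1076): rpm ← 5689 -1076 = 4613
adjust_throttle(+502): rpm ← 4613 +502 = 5115
final state: V = 78.99 m/s, rpm = 5115 → n = rpm/60 = 85.250000 rev/s
J = V / (n·D) = 78.99 / (85.250000 × 3.216) = 0.288112
regime bands: climb J<0.4392 | cruise [0.4392, 0.8784) | windmill J≥0.8784
J = 0.2881 → climb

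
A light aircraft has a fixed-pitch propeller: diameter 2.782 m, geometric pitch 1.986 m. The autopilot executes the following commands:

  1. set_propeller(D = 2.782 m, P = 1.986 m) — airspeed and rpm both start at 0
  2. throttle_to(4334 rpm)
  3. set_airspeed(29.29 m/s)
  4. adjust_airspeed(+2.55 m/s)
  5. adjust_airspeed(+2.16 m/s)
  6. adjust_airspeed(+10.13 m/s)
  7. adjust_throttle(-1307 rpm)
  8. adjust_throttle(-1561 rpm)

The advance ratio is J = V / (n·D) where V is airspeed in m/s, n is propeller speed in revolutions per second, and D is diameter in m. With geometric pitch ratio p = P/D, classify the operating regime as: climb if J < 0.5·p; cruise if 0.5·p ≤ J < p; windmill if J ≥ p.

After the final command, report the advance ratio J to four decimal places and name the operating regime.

set_propeller: D = 2.782 m, P = 1.986 m (p = P/D = 0.713875); state ← (V=0, rpm=0)
throttle_to(4334): rpm ← 4334
set_airspeed(29.29): V ← 29.29 m/s
adjust_airspeed(+2.55): V ← 29.29 +2.55 = 31.84 m/s
adjust_airspeed(+2.16): V ← 31.84 +2.16 = 34 m/s
adjust_airspeed(+10.13): V ← 34 +10.13 = 44.13 m/s
adjust_throttle(-1307): rpm ← 4334 -1307 = 3027
adjust_throttle(-1561): rpm ← 3027 -1561 = 1466
final state: V = 44.13 m/s, rpm = 1466 → n = rpm/60 = 24.433333 rev/s
J = V / (n·D) = 44.13 / (24.433333 × 2.782) = 0.649223
regime bands: climb J<0.3569 | cruise [0.3569, 0.7139) | windmill J≥0.7139
J = 0.6492 → cruise

J = 0.6492, regime = cruise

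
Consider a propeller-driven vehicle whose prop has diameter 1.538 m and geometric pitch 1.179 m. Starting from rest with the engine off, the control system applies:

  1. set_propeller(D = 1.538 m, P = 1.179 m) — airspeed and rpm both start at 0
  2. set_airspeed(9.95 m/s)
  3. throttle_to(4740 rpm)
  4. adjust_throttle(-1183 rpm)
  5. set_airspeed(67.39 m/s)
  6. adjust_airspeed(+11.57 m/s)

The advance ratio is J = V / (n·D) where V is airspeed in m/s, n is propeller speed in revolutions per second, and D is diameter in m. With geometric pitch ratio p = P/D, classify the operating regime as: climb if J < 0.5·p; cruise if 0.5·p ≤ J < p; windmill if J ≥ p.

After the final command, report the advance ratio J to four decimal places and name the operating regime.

J = 0.8660, regime = windmill

set_propeller: D = 1.538 m, P = 1.179 m (p = P/D = 0.766580); state ← (V=0, rpm=0)
set_airspeed(9.95): V ← 9.95 m/s
throttle_to(4740): rpm ← 4740
adjust_throttle(-1183): rpm ← 4740 -1183 = 3557
set_airspeed(67.39): V ← 67.39 m/s
adjust_airspeed(+11.57): V ← 67.39 +11.57 = 78.96 m/s
final state: V = 78.96 m/s, rpm = 3557 → n = rpm/60 = 59.283333 rev/s
J = V / (n·D) = 78.96 / (59.283333 × 1.538) = 0.866001
regime bands: climb J<0.3833 | cruise [0.3833, 0.7666) | windmill J≥0.7666
J = 0.8660 → windmill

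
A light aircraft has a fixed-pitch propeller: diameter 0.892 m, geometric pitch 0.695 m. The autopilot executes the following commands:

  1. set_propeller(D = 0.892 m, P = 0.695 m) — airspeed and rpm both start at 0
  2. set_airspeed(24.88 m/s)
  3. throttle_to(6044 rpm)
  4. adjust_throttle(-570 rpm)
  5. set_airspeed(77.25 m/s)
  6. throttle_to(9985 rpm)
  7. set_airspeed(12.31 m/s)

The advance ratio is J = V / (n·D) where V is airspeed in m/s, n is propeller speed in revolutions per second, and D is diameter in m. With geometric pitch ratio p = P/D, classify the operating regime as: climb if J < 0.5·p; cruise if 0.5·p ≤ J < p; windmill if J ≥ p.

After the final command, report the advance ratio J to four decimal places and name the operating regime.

J = 0.0829, regime = climb

set_propeller: D = 0.892 m, P = 0.695 m (p = P/D = 0.779148); state ← (V=0, rpm=0)
set_airspeed(24.88): V ← 24.88 m/s
throttle_to(6044): rpm ← 6044
adjust_throttle(-570): rpm ← 6044 -570 = 5474
set_airspeed(77.25): V ← 77.25 m/s
throttle_to(9985): rpm ← 9985
set_airspeed(12.31): V ← 12.31 m/s
final state: V = 12.31 m/s, rpm = 9985 → n = rpm/60 = 166.416667 rev/s
J = V / (n·D) = 12.31 / (166.416667 × 0.892) = 0.082927
regime bands: climb J<0.3896 | cruise [0.3896, 0.7791) | windmill J≥0.7791
J = 0.0829 → climb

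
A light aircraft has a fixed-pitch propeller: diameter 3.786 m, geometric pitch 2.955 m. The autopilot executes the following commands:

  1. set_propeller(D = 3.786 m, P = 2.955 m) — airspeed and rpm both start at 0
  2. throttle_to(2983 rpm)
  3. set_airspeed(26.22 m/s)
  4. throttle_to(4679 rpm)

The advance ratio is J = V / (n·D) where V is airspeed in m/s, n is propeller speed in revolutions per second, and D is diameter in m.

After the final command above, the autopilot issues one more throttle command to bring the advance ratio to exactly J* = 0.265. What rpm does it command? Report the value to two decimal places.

set_propeller: D = 3.786 m, P = 2.955 m (p = P/D = 0.780507); state ← (V=0, rpm=0)
throttle_to(2983): rpm ← 2983
set_airspeed(26.22): V ← 26.22 m/s
throttle_to(4679): rpm ← 4679
final state: V = 26.22 m/s, rpm = 4679 → n = rpm/60 = 77.983333 rev/s
target J* = 0.265; solve J* = V/(n·D) for n: n = V/(J*·D) = 26.22/(0.265 × 3.786) = 26.134019 rev/s
rpm = 60·n = 1568.041145

rpm = 1568.04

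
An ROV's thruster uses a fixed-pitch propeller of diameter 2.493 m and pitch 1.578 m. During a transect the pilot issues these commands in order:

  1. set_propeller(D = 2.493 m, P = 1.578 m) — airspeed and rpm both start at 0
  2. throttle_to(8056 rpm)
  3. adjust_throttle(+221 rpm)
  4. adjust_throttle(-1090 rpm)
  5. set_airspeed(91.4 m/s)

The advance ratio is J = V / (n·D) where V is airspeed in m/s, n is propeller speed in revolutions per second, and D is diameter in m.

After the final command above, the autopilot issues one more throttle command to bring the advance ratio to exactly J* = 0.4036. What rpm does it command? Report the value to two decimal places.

rpm = 5450.35

set_propeller: D = 2.493 m, P = 1.578 m (p = P/D = 0.632972); state ← (V=0, rpm=0)
throttle_to(8056): rpm ← 8056
adjust_throttle(+221): rpm ← 8056 +221 = 8277
adjust_throttle(-1090): rpm ← 8277 -1090 = 7187
set_airspeed(91.4): V ← 91.4 m/s
final state: V = 91.4 m/s, rpm = 7187 → n = rpm/60 = 119.783333 rev/s
target J* = 0.4036; solve J* = V/(n·D) for n: n = V/(J*·D) = 91.4/(0.4036 × 2.493) = 90.839087 rev/s
rpm = 60·n = 5450.345208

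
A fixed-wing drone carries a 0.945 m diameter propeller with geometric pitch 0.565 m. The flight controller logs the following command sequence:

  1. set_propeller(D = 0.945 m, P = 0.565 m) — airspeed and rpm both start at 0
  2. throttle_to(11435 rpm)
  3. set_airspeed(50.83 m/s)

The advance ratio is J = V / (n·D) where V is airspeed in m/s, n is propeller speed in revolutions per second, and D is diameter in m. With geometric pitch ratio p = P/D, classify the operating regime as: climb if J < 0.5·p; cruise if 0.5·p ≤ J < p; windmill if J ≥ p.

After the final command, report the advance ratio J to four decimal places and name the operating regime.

J = 0.2822, regime = climb

set_propeller: D = 0.945 m, P = 0.565 m (p = P/D = 0.597884); state ← (V=0, rpm=0)
throttle_to(11435): rpm ← 11435
set_airspeed(50.83): V ← 50.83 m/s
final state: V = 50.83 m/s, rpm = 11435 → n = rpm/60 = 190.583333 rev/s
J = V / (n·D) = 50.83 / (190.583333 × 0.945) = 0.282230
regime bands: climb J<0.2989 | cruise [0.2989, 0.5979) | windmill J≥0.5979
J = 0.2822 → climb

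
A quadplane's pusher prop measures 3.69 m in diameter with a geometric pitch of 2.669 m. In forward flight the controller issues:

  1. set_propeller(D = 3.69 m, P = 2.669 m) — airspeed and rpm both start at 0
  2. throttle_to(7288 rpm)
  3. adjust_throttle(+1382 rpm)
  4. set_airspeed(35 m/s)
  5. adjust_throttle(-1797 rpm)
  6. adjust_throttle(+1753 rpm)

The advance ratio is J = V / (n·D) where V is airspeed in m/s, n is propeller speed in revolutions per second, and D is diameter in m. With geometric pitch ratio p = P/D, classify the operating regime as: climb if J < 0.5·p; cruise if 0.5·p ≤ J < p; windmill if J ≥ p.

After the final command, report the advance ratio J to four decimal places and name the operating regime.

set_propeller: D = 3.69 m, P = 2.669 m (p = P/D = 0.723306); state ← (V=0, rpm=0)
throttle_to(7288): rpm ← 7288
adjust_throttle(+1382): rpm ← 7288 +1382 = 8670
set_airspeed(35): V ← 35 m/s
adjust_throttle(-1797): rpm ← 8670 -1797 = 6873
adjust_throttle(+1753): rpm ← 6873 +1753 = 8626
final state: V = 35 m/s, rpm = 8626 → n = rpm/60 = 143.766667 rev/s
J = V / (n·D) = 35 / (143.766667 × 3.69) = 0.065976
regime bands: climb J<0.3617 | cruise [0.3617, 0.7233) | windmill J≥0.7233
J = 0.0660 → climb

J = 0.0660, regime = climb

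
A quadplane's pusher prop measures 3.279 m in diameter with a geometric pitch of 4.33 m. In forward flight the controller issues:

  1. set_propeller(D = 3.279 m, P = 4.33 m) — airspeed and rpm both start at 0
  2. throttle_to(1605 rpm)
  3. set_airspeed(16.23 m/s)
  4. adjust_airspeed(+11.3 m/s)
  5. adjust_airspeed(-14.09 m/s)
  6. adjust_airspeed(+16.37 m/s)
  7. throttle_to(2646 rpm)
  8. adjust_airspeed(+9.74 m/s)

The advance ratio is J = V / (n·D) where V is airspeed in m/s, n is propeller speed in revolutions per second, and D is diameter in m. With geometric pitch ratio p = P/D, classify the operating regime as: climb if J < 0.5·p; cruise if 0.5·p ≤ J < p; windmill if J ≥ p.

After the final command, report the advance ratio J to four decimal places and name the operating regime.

J = 0.2735, regime = climb

set_propeller: D = 3.279 m, P = 4.33 m (p = P/D = 1.320525); state ← (V=0, rpm=0)
throttle_to(1605): rpm ← 1605
set_airspeed(16.23): V ← 16.23 m/s
adjust_airspeed(+11.3): V ← 16.23 +11.3 = 27.53 m/s
adjust_airspeed(-14.09): V ← 27.53 -14.09 = 13.44 m/s
adjust_airspeed(+16.37): V ← 13.44 +16.37 = 29.81 m/s
throttle_to(2646): rpm ← 2646
adjust_airspeed(+9.74): V ← 29.81 +9.74 = 39.55 m/s
final state: V = 39.55 m/s, rpm = 2646 → n = rpm/60 = 44.100000 rev/s
J = V / (n·D) = 39.55 / (44.100000 × 3.279) = 0.273506
regime bands: climb J<0.6603 | cruise [0.6603, 1.3205) | windmill J≥1.3205
J = 0.2735 → climb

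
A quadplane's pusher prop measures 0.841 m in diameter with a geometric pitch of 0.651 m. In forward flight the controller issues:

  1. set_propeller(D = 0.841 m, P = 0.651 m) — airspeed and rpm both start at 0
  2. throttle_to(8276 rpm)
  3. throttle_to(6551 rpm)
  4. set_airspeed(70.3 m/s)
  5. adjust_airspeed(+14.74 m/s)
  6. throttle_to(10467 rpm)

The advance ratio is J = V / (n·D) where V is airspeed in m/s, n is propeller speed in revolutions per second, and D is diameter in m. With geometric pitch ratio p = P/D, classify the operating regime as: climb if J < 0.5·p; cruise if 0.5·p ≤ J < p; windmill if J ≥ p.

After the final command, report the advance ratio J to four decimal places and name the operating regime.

set_propeller: D = 0.841 m, P = 0.651 m (p = P/D = 0.774078); state ← (V=0, rpm=0)
throttle_to(8276): rpm ← 8276
throttle_to(6551): rpm ← 6551
set_airspeed(70.3): V ← 70.3 m/s
adjust_airspeed(+14.74): V ← 70.3 +14.74 = 85.04 m/s
throttle_to(10467): rpm ← 10467
final state: V = 85.04 m/s, rpm = 10467 → n = rpm/60 = 174.450000 rev/s
J = V / (n·D) = 85.04 / (174.450000 × 0.841) = 0.579637
regime bands: climb J<0.3870 | cruise [0.3870, 0.7741) | windmill J≥0.7741
J = 0.5796 → cruise

J = 0.5796, regime = cruise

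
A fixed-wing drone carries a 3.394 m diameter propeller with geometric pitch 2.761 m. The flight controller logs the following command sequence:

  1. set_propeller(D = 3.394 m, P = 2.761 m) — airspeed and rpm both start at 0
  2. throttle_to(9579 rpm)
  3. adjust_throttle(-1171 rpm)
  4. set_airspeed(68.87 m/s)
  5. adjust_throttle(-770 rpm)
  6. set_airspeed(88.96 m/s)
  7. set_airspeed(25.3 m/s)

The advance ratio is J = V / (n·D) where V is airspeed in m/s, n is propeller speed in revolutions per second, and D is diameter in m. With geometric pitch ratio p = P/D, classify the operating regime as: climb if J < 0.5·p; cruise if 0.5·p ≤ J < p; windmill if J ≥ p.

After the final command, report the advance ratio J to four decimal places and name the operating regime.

J = 0.0586, regime = climb

set_propeller: D = 3.394 m, P = 2.761 m (p = P/D = 0.813494); state ← (V=0, rpm=0)
throttle_to(9579): rpm ← 9579
adjust_throttle(-1171): rpm ← 9579 -1171 = 8408
set_airspeed(68.87): V ← 68.87 m/s
adjust_throttle(-770): rpm ← 8408 -770 = 7638
set_airspeed(88.96): V ← 88.96 m/s
set_airspeed(25.3): V ← 25.3 m/s
final state: V = 25.3 m/s, rpm = 7638 → n = rpm/60 = 127.300000 rev/s
J = V / (n·D) = 25.3 / (127.300000 × 3.394) = 0.058557
regime bands: climb J<0.4067 | cruise [0.4067, 0.8135) | windmill J≥0.8135
J = 0.0586 → climb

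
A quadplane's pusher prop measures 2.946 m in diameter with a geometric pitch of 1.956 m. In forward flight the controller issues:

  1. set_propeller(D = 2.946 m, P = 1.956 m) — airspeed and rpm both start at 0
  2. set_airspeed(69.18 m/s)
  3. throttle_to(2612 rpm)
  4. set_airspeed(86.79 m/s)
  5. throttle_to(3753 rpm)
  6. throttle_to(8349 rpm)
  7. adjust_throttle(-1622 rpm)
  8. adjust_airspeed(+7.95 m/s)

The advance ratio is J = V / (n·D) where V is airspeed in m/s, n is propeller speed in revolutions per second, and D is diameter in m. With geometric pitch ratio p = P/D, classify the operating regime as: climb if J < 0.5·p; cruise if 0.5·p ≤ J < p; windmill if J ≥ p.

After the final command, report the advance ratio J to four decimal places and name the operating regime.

J = 0.2868, regime = climb

set_propeller: D = 2.946 m, P = 1.956 m (p = P/D = 0.663951); state ← (V=0, rpm=0)
set_airspeed(69.18): V ← 69.18 m/s
throttle_to(2612): rpm ← 2612
set_airspeed(86.79): V ← 86.79 m/s
throttle_to(3753): rpm ← 3753
throttle_to(8349): rpm ← 8349
adjust_throttle(-1622): rpm ← 8349 -1622 = 6727
adjust_airspeed(+7.95): V ← 86.79 +7.95 = 94.74 m/s
final state: V = 94.74 m/s, rpm = 6727 → n = rpm/60 = 112.116667 rev/s
J = V / (n·D) = 94.74 / (112.116667 × 2.946) = 0.286834
regime bands: climb J<0.3320 | cruise [0.3320, 0.6640) | windmill J≥0.6640
J = 0.2868 → climb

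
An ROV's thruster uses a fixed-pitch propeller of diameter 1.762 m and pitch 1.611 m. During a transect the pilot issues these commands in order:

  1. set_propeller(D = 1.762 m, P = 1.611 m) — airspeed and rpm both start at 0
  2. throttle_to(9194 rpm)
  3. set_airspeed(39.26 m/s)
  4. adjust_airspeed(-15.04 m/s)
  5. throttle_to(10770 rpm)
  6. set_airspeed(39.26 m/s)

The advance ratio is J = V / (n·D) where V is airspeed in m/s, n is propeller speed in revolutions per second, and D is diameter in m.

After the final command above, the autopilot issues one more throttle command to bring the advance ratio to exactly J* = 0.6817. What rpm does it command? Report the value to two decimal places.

set_propeller: D = 1.762 m, P = 1.611 m (p = P/D = 0.914302); state ← (V=0, rpm=0)
throttle_to(9194): rpm ← 9194
set_airspeed(39.26): V ← 39.26 m/s
adjust_airspeed(-15.04): V ← 39.26 -15.04 = 24.22 m/s
throttle_to(10770): rpm ← 10770
set_airspeed(39.26): V ← 39.26 m/s
final state: V = 39.26 m/s, rpm = 10770 → n = rpm/60 = 179.500000 rev/s
target J* = 0.6817; solve J* = V/(n·D) for n: n = V/(J*·D) = 39.26/(0.6817 × 1.762) = 32.685196 rev/s
rpm = 60·n = 1961.111776

rpm = 1961.11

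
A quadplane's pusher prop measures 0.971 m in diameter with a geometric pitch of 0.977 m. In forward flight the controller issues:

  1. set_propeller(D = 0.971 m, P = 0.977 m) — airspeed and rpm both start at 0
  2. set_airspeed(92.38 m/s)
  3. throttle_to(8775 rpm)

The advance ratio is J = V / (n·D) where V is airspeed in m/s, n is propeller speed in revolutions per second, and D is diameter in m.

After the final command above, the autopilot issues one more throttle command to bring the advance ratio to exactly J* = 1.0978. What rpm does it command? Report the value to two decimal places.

rpm = 5199.80

set_propeller: D = 0.971 m, P = 0.977 m (p = P/D = 1.006179); state ← (V=0, rpm=0)
set_airspeed(92.38): V ← 92.38 m/s
throttle_to(8775): rpm ← 8775
final state: V = 92.38 m/s, rpm = 8775 → n = rpm/60 = 146.250000 rev/s
target J* = 1.0978; solve J* = V/(n·D) for n: n = V/(J*·D) = 92.38/(1.0978 × 0.971) = 86.663356 rev/s
rpm = 60·n = 5199.801344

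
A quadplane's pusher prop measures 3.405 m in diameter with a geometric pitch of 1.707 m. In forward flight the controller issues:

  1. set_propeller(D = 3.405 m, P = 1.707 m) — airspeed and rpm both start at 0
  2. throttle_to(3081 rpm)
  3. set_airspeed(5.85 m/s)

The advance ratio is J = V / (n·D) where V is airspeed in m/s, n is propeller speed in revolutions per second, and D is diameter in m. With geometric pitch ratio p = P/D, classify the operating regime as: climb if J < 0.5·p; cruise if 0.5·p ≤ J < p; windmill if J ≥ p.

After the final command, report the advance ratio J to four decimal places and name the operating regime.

J = 0.0335, regime = climb

set_propeller: D = 3.405 m, P = 1.707 m (p = P/D = 0.501322); state ← (V=0, rpm=0)
throttle_to(3081): rpm ← 3081
set_airspeed(5.85): V ← 5.85 m/s
final state: V = 5.85 m/s, rpm = 3081 → n = rpm/60 = 51.350000 rev/s
J = V / (n·D) = 5.85 / (51.350000 × 3.405) = 0.033458
regime bands: climb J<0.2507 | cruise [0.2507, 0.5013) | windmill J≥0.5013
J = 0.0335 → climb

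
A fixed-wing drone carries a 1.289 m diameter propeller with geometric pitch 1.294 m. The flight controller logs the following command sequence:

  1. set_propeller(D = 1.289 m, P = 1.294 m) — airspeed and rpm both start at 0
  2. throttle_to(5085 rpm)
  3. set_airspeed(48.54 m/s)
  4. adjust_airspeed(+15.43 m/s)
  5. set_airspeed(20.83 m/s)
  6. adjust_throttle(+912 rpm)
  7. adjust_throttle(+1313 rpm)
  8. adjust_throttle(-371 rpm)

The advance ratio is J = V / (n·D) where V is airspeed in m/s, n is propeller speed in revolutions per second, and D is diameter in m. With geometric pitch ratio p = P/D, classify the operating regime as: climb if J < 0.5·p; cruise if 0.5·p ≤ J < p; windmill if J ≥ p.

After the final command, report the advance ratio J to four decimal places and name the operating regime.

set_propeller: D = 1.289 m, P = 1.294 m (p = P/D = 1.003879); state ← (V=0, rpm=0)
throttle_to(5085): rpm ← 5085
set_airspeed(48.54): V ← 48.54 m/s
adjust_airspeed(+15.43): V ← 48.54 +15.43 = 63.97 m/s
set_airspeed(20.83): V ← 20.83 m/s
adjust_throttle(+912): rpm ← 5085 +912 = 5997
adjust_throttle(+1313): rpm ← 5997 +1313 = 7310
adjust_throttle(-371): rpm ← 7310 -371 = 6939
final state: V = 20.83 m/s, rpm = 6939 → n = rpm/60 = 115.650000 rev/s
J = V / (n·D) = 20.83 / (115.650000 × 1.289) = 0.139730
regime bands: climb J<0.5019 | cruise [0.5019, 1.0039) | windmill J≥1.0039
J = 0.1397 → climb

J = 0.1397, regime = climb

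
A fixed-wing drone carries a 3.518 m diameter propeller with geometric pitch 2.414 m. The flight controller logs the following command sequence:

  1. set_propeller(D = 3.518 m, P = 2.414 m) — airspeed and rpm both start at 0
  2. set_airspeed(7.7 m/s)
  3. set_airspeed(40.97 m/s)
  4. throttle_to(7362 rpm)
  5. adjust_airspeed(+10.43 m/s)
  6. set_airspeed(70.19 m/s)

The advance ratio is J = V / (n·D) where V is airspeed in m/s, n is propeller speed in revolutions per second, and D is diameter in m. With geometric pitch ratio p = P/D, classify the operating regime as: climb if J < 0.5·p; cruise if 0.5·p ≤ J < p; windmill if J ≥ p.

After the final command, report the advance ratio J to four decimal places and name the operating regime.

set_propeller: D = 3.518 m, P = 2.414 m (p = P/D = 0.686185); state ← (V=0, rpm=0)
set_airspeed(7.7): V ← 7.7 m/s
set_airspeed(40.97): V ← 40.97 m/s
throttle_to(7362): rpm ← 7362
adjust_airspeed(+10.43): V ← 40.97 +10.43 = 51.4 m/s
set_airspeed(70.19): V ← 70.19 m/s
final state: V = 70.19 m/s, rpm = 7362 → n = rpm/60 = 122.700000 rev/s
J = V / (n·D) = 70.19 / (122.700000 × 3.518) = 0.162605
regime bands: climb J<0.3431 | cruise [0.3431, 0.6862) | windmill J≥0.6862
J = 0.1626 → climb

J = 0.1626, regime = climb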